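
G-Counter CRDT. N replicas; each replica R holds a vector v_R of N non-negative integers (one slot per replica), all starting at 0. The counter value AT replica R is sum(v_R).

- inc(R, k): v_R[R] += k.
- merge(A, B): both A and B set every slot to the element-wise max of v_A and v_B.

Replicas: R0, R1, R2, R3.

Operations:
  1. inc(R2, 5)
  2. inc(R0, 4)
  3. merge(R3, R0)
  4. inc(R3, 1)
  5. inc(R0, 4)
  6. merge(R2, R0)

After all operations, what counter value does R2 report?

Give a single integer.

Answer: 13

Derivation:
Op 1: inc R2 by 5 -> R2=(0,0,5,0) value=5
Op 2: inc R0 by 4 -> R0=(4,0,0,0) value=4
Op 3: merge R3<->R0 -> R3=(4,0,0,0) R0=(4,0,0,0)
Op 4: inc R3 by 1 -> R3=(4,0,0,1) value=5
Op 5: inc R0 by 4 -> R0=(8,0,0,0) value=8
Op 6: merge R2<->R0 -> R2=(8,0,5,0) R0=(8,0,5,0)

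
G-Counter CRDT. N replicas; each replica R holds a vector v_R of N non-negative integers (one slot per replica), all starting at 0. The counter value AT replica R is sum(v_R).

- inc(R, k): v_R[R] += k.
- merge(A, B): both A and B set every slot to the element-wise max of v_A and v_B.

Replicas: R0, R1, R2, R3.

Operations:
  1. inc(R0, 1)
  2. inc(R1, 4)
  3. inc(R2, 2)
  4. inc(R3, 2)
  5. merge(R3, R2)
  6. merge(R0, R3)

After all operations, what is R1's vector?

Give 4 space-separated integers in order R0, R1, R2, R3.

Answer: 0 4 0 0

Derivation:
Op 1: inc R0 by 1 -> R0=(1,0,0,0) value=1
Op 2: inc R1 by 4 -> R1=(0,4,0,0) value=4
Op 3: inc R2 by 2 -> R2=(0,0,2,0) value=2
Op 4: inc R3 by 2 -> R3=(0,0,0,2) value=2
Op 5: merge R3<->R2 -> R3=(0,0,2,2) R2=(0,0,2,2)
Op 6: merge R0<->R3 -> R0=(1,0,2,2) R3=(1,0,2,2)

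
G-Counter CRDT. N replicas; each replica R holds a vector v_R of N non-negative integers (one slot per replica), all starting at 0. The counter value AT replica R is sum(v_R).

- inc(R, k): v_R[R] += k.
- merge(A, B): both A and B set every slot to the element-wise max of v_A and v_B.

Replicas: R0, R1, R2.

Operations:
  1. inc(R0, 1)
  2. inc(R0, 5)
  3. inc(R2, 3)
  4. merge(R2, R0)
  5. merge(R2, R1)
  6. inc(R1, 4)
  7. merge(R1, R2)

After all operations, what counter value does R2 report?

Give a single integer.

Op 1: inc R0 by 1 -> R0=(1,0,0) value=1
Op 2: inc R0 by 5 -> R0=(6,0,0) value=6
Op 3: inc R2 by 3 -> R2=(0,0,3) value=3
Op 4: merge R2<->R0 -> R2=(6,0,3) R0=(6,0,3)
Op 5: merge R2<->R1 -> R2=(6,0,3) R1=(6,0,3)
Op 6: inc R1 by 4 -> R1=(6,4,3) value=13
Op 7: merge R1<->R2 -> R1=(6,4,3) R2=(6,4,3)

Answer: 13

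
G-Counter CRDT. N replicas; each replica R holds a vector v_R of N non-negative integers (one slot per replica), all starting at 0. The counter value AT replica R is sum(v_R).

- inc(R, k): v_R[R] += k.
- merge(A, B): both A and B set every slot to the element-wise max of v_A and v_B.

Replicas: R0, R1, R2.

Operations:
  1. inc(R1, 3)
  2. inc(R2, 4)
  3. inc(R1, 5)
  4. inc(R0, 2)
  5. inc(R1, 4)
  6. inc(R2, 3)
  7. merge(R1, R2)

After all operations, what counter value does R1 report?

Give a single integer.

Op 1: inc R1 by 3 -> R1=(0,3,0) value=3
Op 2: inc R2 by 4 -> R2=(0,0,4) value=4
Op 3: inc R1 by 5 -> R1=(0,8,0) value=8
Op 4: inc R0 by 2 -> R0=(2,0,0) value=2
Op 5: inc R1 by 4 -> R1=(0,12,0) value=12
Op 6: inc R2 by 3 -> R2=(0,0,7) value=7
Op 7: merge R1<->R2 -> R1=(0,12,7) R2=(0,12,7)

Answer: 19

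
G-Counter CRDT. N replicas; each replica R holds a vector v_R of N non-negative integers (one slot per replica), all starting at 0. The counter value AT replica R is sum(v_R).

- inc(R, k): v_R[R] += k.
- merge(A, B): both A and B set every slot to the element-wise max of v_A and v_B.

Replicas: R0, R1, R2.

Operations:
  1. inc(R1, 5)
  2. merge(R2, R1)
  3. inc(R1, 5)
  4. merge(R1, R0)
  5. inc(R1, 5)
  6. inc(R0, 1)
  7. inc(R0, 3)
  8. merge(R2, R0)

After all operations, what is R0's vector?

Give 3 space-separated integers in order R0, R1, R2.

Op 1: inc R1 by 5 -> R1=(0,5,0) value=5
Op 2: merge R2<->R1 -> R2=(0,5,0) R1=(0,5,0)
Op 3: inc R1 by 5 -> R1=(0,10,0) value=10
Op 4: merge R1<->R0 -> R1=(0,10,0) R0=(0,10,0)
Op 5: inc R1 by 5 -> R1=(0,15,0) value=15
Op 6: inc R0 by 1 -> R0=(1,10,0) value=11
Op 7: inc R0 by 3 -> R0=(4,10,0) value=14
Op 8: merge R2<->R0 -> R2=(4,10,0) R0=(4,10,0)

Answer: 4 10 0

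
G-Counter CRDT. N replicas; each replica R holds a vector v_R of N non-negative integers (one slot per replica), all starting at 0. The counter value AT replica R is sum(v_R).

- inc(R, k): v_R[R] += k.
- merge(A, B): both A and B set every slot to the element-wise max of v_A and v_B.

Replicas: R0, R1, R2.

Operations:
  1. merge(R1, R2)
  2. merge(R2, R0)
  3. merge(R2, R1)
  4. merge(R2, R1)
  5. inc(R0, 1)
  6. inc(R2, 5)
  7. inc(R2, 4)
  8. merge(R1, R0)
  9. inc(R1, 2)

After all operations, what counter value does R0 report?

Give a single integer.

Answer: 1

Derivation:
Op 1: merge R1<->R2 -> R1=(0,0,0) R2=(0,0,0)
Op 2: merge R2<->R0 -> R2=(0,0,0) R0=(0,0,0)
Op 3: merge R2<->R1 -> R2=(0,0,0) R1=(0,0,0)
Op 4: merge R2<->R1 -> R2=(0,0,0) R1=(0,0,0)
Op 5: inc R0 by 1 -> R0=(1,0,0) value=1
Op 6: inc R2 by 5 -> R2=(0,0,5) value=5
Op 7: inc R2 by 4 -> R2=(0,0,9) value=9
Op 8: merge R1<->R0 -> R1=(1,0,0) R0=(1,0,0)
Op 9: inc R1 by 2 -> R1=(1,2,0) value=3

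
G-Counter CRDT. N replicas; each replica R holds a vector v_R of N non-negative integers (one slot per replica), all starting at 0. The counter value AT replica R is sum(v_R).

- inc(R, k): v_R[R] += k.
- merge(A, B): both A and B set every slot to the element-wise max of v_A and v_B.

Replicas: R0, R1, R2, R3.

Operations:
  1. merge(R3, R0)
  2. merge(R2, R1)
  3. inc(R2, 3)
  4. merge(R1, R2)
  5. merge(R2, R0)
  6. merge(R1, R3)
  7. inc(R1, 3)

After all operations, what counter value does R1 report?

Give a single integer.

Op 1: merge R3<->R0 -> R3=(0,0,0,0) R0=(0,0,0,0)
Op 2: merge R2<->R1 -> R2=(0,0,0,0) R1=(0,0,0,0)
Op 3: inc R2 by 3 -> R2=(0,0,3,0) value=3
Op 4: merge R1<->R2 -> R1=(0,0,3,0) R2=(0,0,3,0)
Op 5: merge R2<->R0 -> R2=(0,0,3,0) R0=(0,0,3,0)
Op 6: merge R1<->R3 -> R1=(0,0,3,0) R3=(0,0,3,0)
Op 7: inc R1 by 3 -> R1=(0,3,3,0) value=6

Answer: 6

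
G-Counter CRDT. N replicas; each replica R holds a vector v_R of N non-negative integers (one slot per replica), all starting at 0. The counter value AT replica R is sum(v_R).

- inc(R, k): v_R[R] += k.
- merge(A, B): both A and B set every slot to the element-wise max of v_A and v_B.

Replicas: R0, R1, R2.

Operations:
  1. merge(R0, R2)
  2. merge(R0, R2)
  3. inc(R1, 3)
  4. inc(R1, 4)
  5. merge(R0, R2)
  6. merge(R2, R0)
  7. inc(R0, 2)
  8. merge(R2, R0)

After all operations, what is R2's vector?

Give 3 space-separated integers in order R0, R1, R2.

Answer: 2 0 0

Derivation:
Op 1: merge R0<->R2 -> R0=(0,0,0) R2=(0,0,0)
Op 2: merge R0<->R2 -> R0=(0,0,0) R2=(0,0,0)
Op 3: inc R1 by 3 -> R1=(0,3,0) value=3
Op 4: inc R1 by 4 -> R1=(0,7,0) value=7
Op 5: merge R0<->R2 -> R0=(0,0,0) R2=(0,0,0)
Op 6: merge R2<->R0 -> R2=(0,0,0) R0=(0,0,0)
Op 7: inc R0 by 2 -> R0=(2,0,0) value=2
Op 8: merge R2<->R0 -> R2=(2,0,0) R0=(2,0,0)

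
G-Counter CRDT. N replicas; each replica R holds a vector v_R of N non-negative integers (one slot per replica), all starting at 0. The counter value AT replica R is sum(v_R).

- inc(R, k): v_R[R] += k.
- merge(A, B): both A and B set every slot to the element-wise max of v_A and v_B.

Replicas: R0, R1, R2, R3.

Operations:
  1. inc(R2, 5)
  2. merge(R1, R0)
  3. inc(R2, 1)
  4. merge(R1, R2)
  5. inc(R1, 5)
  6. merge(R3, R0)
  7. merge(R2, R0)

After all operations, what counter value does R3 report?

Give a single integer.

Op 1: inc R2 by 5 -> R2=(0,0,5,0) value=5
Op 2: merge R1<->R0 -> R1=(0,0,0,0) R0=(0,0,0,0)
Op 3: inc R2 by 1 -> R2=(0,0,6,0) value=6
Op 4: merge R1<->R2 -> R1=(0,0,6,0) R2=(0,0,6,0)
Op 5: inc R1 by 5 -> R1=(0,5,6,0) value=11
Op 6: merge R3<->R0 -> R3=(0,0,0,0) R0=(0,0,0,0)
Op 7: merge R2<->R0 -> R2=(0,0,6,0) R0=(0,0,6,0)

Answer: 0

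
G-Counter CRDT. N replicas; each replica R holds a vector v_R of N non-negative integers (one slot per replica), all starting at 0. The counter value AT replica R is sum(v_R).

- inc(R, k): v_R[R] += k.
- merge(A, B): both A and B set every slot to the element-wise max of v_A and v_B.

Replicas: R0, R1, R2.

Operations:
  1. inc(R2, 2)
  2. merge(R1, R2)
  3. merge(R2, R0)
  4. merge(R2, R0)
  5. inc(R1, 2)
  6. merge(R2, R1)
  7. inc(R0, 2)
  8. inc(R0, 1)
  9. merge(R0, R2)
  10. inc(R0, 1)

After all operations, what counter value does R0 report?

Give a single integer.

Answer: 8

Derivation:
Op 1: inc R2 by 2 -> R2=(0,0,2) value=2
Op 2: merge R1<->R2 -> R1=(0,0,2) R2=(0,0,2)
Op 3: merge R2<->R0 -> R2=(0,0,2) R0=(0,0,2)
Op 4: merge R2<->R0 -> R2=(0,0,2) R0=(0,0,2)
Op 5: inc R1 by 2 -> R1=(0,2,2) value=4
Op 6: merge R2<->R1 -> R2=(0,2,2) R1=(0,2,2)
Op 7: inc R0 by 2 -> R0=(2,0,2) value=4
Op 8: inc R0 by 1 -> R0=(3,0,2) value=5
Op 9: merge R0<->R2 -> R0=(3,2,2) R2=(3,2,2)
Op 10: inc R0 by 1 -> R0=(4,2,2) value=8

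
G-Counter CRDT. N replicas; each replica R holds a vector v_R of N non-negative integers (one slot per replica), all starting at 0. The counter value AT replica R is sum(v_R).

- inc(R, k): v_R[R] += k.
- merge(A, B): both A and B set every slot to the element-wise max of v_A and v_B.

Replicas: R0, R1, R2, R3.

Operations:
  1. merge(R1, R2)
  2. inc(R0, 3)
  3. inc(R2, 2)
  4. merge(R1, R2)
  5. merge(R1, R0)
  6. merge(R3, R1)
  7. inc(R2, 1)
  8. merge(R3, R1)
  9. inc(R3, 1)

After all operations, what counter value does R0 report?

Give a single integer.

Op 1: merge R1<->R2 -> R1=(0,0,0,0) R2=(0,0,0,0)
Op 2: inc R0 by 3 -> R0=(3,0,0,0) value=3
Op 3: inc R2 by 2 -> R2=(0,0,2,0) value=2
Op 4: merge R1<->R2 -> R1=(0,0,2,0) R2=(0,0,2,0)
Op 5: merge R1<->R0 -> R1=(3,0,2,0) R0=(3,0,2,0)
Op 6: merge R3<->R1 -> R3=(3,0,2,0) R1=(3,0,2,0)
Op 7: inc R2 by 1 -> R2=(0,0,3,0) value=3
Op 8: merge R3<->R1 -> R3=(3,0,2,0) R1=(3,0,2,0)
Op 9: inc R3 by 1 -> R3=(3,0,2,1) value=6

Answer: 5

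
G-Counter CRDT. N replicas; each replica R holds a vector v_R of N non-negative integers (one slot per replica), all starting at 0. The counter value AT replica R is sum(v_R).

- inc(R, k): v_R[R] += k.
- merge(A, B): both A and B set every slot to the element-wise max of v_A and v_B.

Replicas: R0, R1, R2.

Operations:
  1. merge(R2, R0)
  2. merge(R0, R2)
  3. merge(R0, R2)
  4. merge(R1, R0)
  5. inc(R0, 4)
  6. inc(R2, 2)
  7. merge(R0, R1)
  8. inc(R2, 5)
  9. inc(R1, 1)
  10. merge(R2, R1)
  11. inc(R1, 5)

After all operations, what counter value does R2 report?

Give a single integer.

Op 1: merge R2<->R0 -> R2=(0,0,0) R0=(0,0,0)
Op 2: merge R0<->R2 -> R0=(0,0,0) R2=(0,0,0)
Op 3: merge R0<->R2 -> R0=(0,0,0) R2=(0,0,0)
Op 4: merge R1<->R0 -> R1=(0,0,0) R0=(0,0,0)
Op 5: inc R0 by 4 -> R0=(4,0,0) value=4
Op 6: inc R2 by 2 -> R2=(0,0,2) value=2
Op 7: merge R0<->R1 -> R0=(4,0,0) R1=(4,0,0)
Op 8: inc R2 by 5 -> R2=(0,0,7) value=7
Op 9: inc R1 by 1 -> R1=(4,1,0) value=5
Op 10: merge R2<->R1 -> R2=(4,1,7) R1=(4,1,7)
Op 11: inc R1 by 5 -> R1=(4,6,7) value=17

Answer: 12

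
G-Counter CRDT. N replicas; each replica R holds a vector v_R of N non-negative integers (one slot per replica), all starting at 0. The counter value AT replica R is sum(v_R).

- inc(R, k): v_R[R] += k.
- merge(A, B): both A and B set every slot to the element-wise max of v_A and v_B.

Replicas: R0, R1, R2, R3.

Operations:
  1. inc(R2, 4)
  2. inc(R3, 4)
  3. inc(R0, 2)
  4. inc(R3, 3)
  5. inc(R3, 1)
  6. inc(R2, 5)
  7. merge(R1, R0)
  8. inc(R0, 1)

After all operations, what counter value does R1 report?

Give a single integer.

Answer: 2

Derivation:
Op 1: inc R2 by 4 -> R2=(0,0,4,0) value=4
Op 2: inc R3 by 4 -> R3=(0,0,0,4) value=4
Op 3: inc R0 by 2 -> R0=(2,0,0,0) value=2
Op 4: inc R3 by 3 -> R3=(0,0,0,7) value=7
Op 5: inc R3 by 1 -> R3=(0,0,0,8) value=8
Op 6: inc R2 by 5 -> R2=(0,0,9,0) value=9
Op 7: merge R1<->R0 -> R1=(2,0,0,0) R0=(2,0,0,0)
Op 8: inc R0 by 1 -> R0=(3,0,0,0) value=3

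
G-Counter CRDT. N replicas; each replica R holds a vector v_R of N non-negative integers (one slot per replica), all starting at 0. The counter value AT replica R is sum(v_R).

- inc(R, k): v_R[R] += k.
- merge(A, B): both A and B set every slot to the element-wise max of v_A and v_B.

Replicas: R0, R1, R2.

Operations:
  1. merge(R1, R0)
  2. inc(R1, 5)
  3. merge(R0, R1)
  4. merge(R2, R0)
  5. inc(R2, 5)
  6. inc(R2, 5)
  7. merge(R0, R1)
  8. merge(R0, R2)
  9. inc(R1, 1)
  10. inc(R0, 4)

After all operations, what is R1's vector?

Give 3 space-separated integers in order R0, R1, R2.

Op 1: merge R1<->R0 -> R1=(0,0,0) R0=(0,0,0)
Op 2: inc R1 by 5 -> R1=(0,5,0) value=5
Op 3: merge R0<->R1 -> R0=(0,5,0) R1=(0,5,0)
Op 4: merge R2<->R0 -> R2=(0,5,0) R0=(0,5,0)
Op 5: inc R2 by 5 -> R2=(0,5,5) value=10
Op 6: inc R2 by 5 -> R2=(0,5,10) value=15
Op 7: merge R0<->R1 -> R0=(0,5,0) R1=(0,5,0)
Op 8: merge R0<->R2 -> R0=(0,5,10) R2=(0,5,10)
Op 9: inc R1 by 1 -> R1=(0,6,0) value=6
Op 10: inc R0 by 4 -> R0=(4,5,10) value=19

Answer: 0 6 0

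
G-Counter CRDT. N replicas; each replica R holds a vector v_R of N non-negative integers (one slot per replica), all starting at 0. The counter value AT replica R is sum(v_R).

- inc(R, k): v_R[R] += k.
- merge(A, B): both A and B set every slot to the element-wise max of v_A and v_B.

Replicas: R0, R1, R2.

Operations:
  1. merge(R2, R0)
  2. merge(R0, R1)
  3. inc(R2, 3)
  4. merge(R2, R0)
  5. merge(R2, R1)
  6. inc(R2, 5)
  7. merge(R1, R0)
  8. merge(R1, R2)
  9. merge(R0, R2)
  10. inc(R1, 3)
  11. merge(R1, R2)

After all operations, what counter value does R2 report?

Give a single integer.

Answer: 11

Derivation:
Op 1: merge R2<->R0 -> R2=(0,0,0) R0=(0,0,0)
Op 2: merge R0<->R1 -> R0=(0,0,0) R1=(0,0,0)
Op 3: inc R2 by 3 -> R2=(0,0,3) value=3
Op 4: merge R2<->R0 -> R2=(0,0,3) R0=(0,0,3)
Op 5: merge R2<->R1 -> R2=(0,0,3) R1=(0,0,3)
Op 6: inc R2 by 5 -> R2=(0,0,8) value=8
Op 7: merge R1<->R0 -> R1=(0,0,3) R0=(0,0,3)
Op 8: merge R1<->R2 -> R1=(0,0,8) R2=(0,0,8)
Op 9: merge R0<->R2 -> R0=(0,0,8) R2=(0,0,8)
Op 10: inc R1 by 3 -> R1=(0,3,8) value=11
Op 11: merge R1<->R2 -> R1=(0,3,8) R2=(0,3,8)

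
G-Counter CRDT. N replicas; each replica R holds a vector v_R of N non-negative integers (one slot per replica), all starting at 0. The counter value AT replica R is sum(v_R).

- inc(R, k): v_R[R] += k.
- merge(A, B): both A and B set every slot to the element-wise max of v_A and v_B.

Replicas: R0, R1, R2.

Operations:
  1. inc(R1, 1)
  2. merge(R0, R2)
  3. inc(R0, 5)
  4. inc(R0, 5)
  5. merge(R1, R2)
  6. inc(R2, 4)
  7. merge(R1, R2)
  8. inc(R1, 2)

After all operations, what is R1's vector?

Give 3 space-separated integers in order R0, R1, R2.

Op 1: inc R1 by 1 -> R1=(0,1,0) value=1
Op 2: merge R0<->R2 -> R0=(0,0,0) R2=(0,0,0)
Op 3: inc R0 by 5 -> R0=(5,0,0) value=5
Op 4: inc R0 by 5 -> R0=(10,0,0) value=10
Op 5: merge R1<->R2 -> R1=(0,1,0) R2=(0,1,0)
Op 6: inc R2 by 4 -> R2=(0,1,4) value=5
Op 7: merge R1<->R2 -> R1=(0,1,4) R2=(0,1,4)
Op 8: inc R1 by 2 -> R1=(0,3,4) value=7

Answer: 0 3 4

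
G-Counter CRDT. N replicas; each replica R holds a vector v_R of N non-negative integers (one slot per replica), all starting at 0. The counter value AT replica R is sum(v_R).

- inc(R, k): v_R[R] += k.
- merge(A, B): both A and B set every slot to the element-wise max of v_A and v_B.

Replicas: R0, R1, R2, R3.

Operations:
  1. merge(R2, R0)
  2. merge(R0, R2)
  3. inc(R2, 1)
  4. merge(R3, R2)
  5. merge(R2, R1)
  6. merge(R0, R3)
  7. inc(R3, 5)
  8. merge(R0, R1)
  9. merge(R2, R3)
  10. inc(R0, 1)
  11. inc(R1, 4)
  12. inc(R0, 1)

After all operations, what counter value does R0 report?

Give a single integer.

Answer: 3

Derivation:
Op 1: merge R2<->R0 -> R2=(0,0,0,0) R0=(0,0,0,0)
Op 2: merge R0<->R2 -> R0=(0,0,0,0) R2=(0,0,0,0)
Op 3: inc R2 by 1 -> R2=(0,0,1,0) value=1
Op 4: merge R3<->R2 -> R3=(0,0,1,0) R2=(0,0,1,0)
Op 5: merge R2<->R1 -> R2=(0,0,1,0) R1=(0,0,1,0)
Op 6: merge R0<->R3 -> R0=(0,0,1,0) R3=(0,0,1,0)
Op 7: inc R3 by 5 -> R3=(0,0,1,5) value=6
Op 8: merge R0<->R1 -> R0=(0,0,1,0) R1=(0,0,1,0)
Op 9: merge R2<->R3 -> R2=(0,0,1,5) R3=(0,0,1,5)
Op 10: inc R0 by 1 -> R0=(1,0,1,0) value=2
Op 11: inc R1 by 4 -> R1=(0,4,1,0) value=5
Op 12: inc R0 by 1 -> R0=(2,0,1,0) value=3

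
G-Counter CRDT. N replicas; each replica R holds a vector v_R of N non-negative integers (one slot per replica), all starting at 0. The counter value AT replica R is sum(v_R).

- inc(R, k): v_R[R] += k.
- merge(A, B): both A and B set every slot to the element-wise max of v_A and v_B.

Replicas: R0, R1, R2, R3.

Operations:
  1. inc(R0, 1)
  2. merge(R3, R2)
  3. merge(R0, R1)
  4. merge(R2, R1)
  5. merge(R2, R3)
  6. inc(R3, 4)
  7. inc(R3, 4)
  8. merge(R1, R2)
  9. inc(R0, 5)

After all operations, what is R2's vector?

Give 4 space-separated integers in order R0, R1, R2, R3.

Op 1: inc R0 by 1 -> R0=(1,0,0,0) value=1
Op 2: merge R3<->R2 -> R3=(0,0,0,0) R2=(0,0,0,0)
Op 3: merge R0<->R1 -> R0=(1,0,0,0) R1=(1,0,0,0)
Op 4: merge R2<->R1 -> R2=(1,0,0,0) R1=(1,0,0,0)
Op 5: merge R2<->R3 -> R2=(1,0,0,0) R3=(1,0,0,0)
Op 6: inc R3 by 4 -> R3=(1,0,0,4) value=5
Op 7: inc R3 by 4 -> R3=(1,0,0,8) value=9
Op 8: merge R1<->R2 -> R1=(1,0,0,0) R2=(1,0,0,0)
Op 9: inc R0 by 5 -> R0=(6,0,0,0) value=6

Answer: 1 0 0 0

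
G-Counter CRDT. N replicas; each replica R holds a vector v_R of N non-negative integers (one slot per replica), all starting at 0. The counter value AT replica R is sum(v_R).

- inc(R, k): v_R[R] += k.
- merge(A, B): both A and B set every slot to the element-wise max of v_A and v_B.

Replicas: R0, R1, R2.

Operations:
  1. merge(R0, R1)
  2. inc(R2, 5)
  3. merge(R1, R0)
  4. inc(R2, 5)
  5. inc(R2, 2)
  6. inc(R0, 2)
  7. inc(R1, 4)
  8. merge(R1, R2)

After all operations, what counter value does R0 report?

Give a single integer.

Op 1: merge R0<->R1 -> R0=(0,0,0) R1=(0,0,0)
Op 2: inc R2 by 5 -> R2=(0,0,5) value=5
Op 3: merge R1<->R0 -> R1=(0,0,0) R0=(0,0,0)
Op 4: inc R2 by 5 -> R2=(0,0,10) value=10
Op 5: inc R2 by 2 -> R2=(0,0,12) value=12
Op 6: inc R0 by 2 -> R0=(2,0,0) value=2
Op 7: inc R1 by 4 -> R1=(0,4,0) value=4
Op 8: merge R1<->R2 -> R1=(0,4,12) R2=(0,4,12)

Answer: 2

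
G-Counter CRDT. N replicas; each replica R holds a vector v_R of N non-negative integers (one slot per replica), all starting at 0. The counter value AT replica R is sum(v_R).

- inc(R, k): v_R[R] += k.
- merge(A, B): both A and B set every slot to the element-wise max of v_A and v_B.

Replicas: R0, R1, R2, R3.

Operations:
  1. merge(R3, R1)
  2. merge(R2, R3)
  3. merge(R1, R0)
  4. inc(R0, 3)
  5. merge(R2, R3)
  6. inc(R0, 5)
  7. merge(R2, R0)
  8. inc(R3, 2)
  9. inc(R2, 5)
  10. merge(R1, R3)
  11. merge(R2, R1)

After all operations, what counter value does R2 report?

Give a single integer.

Op 1: merge R3<->R1 -> R3=(0,0,0,0) R1=(0,0,0,0)
Op 2: merge R2<->R3 -> R2=(0,0,0,0) R3=(0,0,0,0)
Op 3: merge R1<->R0 -> R1=(0,0,0,0) R0=(0,0,0,0)
Op 4: inc R0 by 3 -> R0=(3,0,0,0) value=3
Op 5: merge R2<->R3 -> R2=(0,0,0,0) R3=(0,0,0,0)
Op 6: inc R0 by 5 -> R0=(8,0,0,0) value=8
Op 7: merge R2<->R0 -> R2=(8,0,0,0) R0=(8,0,0,0)
Op 8: inc R3 by 2 -> R3=(0,0,0,2) value=2
Op 9: inc R2 by 5 -> R2=(8,0,5,0) value=13
Op 10: merge R1<->R3 -> R1=(0,0,0,2) R3=(0,0,0,2)
Op 11: merge R2<->R1 -> R2=(8,0,5,2) R1=(8,0,5,2)

Answer: 15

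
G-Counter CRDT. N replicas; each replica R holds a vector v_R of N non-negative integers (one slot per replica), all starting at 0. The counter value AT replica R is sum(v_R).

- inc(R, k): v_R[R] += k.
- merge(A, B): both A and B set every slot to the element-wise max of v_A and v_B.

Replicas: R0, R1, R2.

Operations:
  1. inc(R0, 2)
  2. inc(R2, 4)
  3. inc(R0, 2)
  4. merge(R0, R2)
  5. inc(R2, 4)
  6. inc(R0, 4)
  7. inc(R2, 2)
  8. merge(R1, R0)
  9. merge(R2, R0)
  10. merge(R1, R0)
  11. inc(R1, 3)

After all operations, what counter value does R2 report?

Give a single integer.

Op 1: inc R0 by 2 -> R0=(2,0,0) value=2
Op 2: inc R2 by 4 -> R2=(0,0,4) value=4
Op 3: inc R0 by 2 -> R0=(4,0,0) value=4
Op 4: merge R0<->R2 -> R0=(4,0,4) R2=(4,0,4)
Op 5: inc R2 by 4 -> R2=(4,0,8) value=12
Op 6: inc R0 by 4 -> R0=(8,0,4) value=12
Op 7: inc R2 by 2 -> R2=(4,0,10) value=14
Op 8: merge R1<->R0 -> R1=(8,0,4) R0=(8,0,4)
Op 9: merge R2<->R0 -> R2=(8,0,10) R0=(8,0,10)
Op 10: merge R1<->R0 -> R1=(8,0,10) R0=(8,0,10)
Op 11: inc R1 by 3 -> R1=(8,3,10) value=21

Answer: 18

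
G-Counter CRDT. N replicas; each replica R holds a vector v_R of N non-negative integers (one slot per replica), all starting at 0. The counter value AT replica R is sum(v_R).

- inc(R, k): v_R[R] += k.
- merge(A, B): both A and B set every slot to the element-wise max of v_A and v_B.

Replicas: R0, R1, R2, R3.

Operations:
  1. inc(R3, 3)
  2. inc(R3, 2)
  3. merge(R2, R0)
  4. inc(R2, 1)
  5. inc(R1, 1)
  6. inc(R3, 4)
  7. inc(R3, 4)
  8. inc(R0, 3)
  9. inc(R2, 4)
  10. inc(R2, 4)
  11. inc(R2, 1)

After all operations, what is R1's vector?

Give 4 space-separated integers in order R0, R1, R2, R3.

Answer: 0 1 0 0

Derivation:
Op 1: inc R3 by 3 -> R3=(0,0,0,3) value=3
Op 2: inc R3 by 2 -> R3=(0,0,0,5) value=5
Op 3: merge R2<->R0 -> R2=(0,0,0,0) R0=(0,0,0,0)
Op 4: inc R2 by 1 -> R2=(0,0,1,0) value=1
Op 5: inc R1 by 1 -> R1=(0,1,0,0) value=1
Op 6: inc R3 by 4 -> R3=(0,0,0,9) value=9
Op 7: inc R3 by 4 -> R3=(0,0,0,13) value=13
Op 8: inc R0 by 3 -> R0=(3,0,0,0) value=3
Op 9: inc R2 by 4 -> R2=(0,0,5,0) value=5
Op 10: inc R2 by 4 -> R2=(0,0,9,0) value=9
Op 11: inc R2 by 1 -> R2=(0,0,10,0) value=10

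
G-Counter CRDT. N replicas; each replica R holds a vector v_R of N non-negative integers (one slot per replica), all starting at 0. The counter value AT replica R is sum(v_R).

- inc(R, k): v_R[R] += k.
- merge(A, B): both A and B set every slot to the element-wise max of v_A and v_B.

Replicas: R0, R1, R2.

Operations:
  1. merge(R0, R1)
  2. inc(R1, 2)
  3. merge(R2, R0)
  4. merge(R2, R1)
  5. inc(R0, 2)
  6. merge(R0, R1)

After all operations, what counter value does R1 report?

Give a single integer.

Op 1: merge R0<->R1 -> R0=(0,0,0) R1=(0,0,0)
Op 2: inc R1 by 2 -> R1=(0,2,0) value=2
Op 3: merge R2<->R0 -> R2=(0,0,0) R0=(0,0,0)
Op 4: merge R2<->R1 -> R2=(0,2,0) R1=(0,2,0)
Op 5: inc R0 by 2 -> R0=(2,0,0) value=2
Op 6: merge R0<->R1 -> R0=(2,2,0) R1=(2,2,0)

Answer: 4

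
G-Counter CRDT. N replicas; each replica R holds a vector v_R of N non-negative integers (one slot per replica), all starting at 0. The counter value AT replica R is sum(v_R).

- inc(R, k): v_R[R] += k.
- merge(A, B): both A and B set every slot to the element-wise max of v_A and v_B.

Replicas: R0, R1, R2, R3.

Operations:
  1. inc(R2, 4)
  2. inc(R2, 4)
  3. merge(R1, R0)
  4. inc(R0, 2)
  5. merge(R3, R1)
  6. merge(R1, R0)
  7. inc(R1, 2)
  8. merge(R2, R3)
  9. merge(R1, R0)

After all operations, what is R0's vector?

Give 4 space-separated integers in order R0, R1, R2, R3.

Answer: 2 2 0 0

Derivation:
Op 1: inc R2 by 4 -> R2=(0,0,4,0) value=4
Op 2: inc R2 by 4 -> R2=(0,0,8,0) value=8
Op 3: merge R1<->R0 -> R1=(0,0,0,0) R0=(0,0,0,0)
Op 4: inc R0 by 2 -> R0=(2,0,0,0) value=2
Op 5: merge R3<->R1 -> R3=(0,0,0,0) R1=(0,0,0,0)
Op 6: merge R1<->R0 -> R1=(2,0,0,0) R0=(2,0,0,0)
Op 7: inc R1 by 2 -> R1=(2,2,0,0) value=4
Op 8: merge R2<->R3 -> R2=(0,0,8,0) R3=(0,0,8,0)
Op 9: merge R1<->R0 -> R1=(2,2,0,0) R0=(2,2,0,0)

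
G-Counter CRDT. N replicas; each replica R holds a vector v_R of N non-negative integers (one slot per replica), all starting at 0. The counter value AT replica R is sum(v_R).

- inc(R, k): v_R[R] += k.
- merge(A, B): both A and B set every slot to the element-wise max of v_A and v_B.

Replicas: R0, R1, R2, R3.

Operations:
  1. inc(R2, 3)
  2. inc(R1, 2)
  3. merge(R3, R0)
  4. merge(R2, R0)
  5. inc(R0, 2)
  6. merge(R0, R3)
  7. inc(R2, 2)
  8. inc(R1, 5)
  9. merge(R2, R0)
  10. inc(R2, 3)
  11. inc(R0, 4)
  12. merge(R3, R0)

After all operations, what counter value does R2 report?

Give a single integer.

Answer: 10

Derivation:
Op 1: inc R2 by 3 -> R2=(0,0,3,0) value=3
Op 2: inc R1 by 2 -> R1=(0,2,0,0) value=2
Op 3: merge R3<->R0 -> R3=(0,0,0,0) R0=(0,0,0,0)
Op 4: merge R2<->R0 -> R2=(0,0,3,0) R0=(0,0,3,0)
Op 5: inc R0 by 2 -> R0=(2,0,3,0) value=5
Op 6: merge R0<->R3 -> R0=(2,0,3,0) R3=(2,0,3,0)
Op 7: inc R2 by 2 -> R2=(0,0,5,0) value=5
Op 8: inc R1 by 5 -> R1=(0,7,0,0) value=7
Op 9: merge R2<->R0 -> R2=(2,0,5,0) R0=(2,0,5,0)
Op 10: inc R2 by 3 -> R2=(2,0,8,0) value=10
Op 11: inc R0 by 4 -> R0=(6,0,5,0) value=11
Op 12: merge R3<->R0 -> R3=(6,0,5,0) R0=(6,0,5,0)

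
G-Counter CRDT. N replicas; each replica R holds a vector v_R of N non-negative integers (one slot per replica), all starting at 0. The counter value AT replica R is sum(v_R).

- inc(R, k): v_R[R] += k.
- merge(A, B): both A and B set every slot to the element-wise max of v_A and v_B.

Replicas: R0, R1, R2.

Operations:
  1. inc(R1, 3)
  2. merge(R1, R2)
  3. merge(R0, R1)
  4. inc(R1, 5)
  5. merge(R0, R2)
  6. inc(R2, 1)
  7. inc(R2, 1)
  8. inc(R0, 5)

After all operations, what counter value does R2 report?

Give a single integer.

Op 1: inc R1 by 3 -> R1=(0,3,0) value=3
Op 2: merge R1<->R2 -> R1=(0,3,0) R2=(0,3,0)
Op 3: merge R0<->R1 -> R0=(0,3,0) R1=(0,3,0)
Op 4: inc R1 by 5 -> R1=(0,8,0) value=8
Op 5: merge R0<->R2 -> R0=(0,3,0) R2=(0,3,0)
Op 6: inc R2 by 1 -> R2=(0,3,1) value=4
Op 7: inc R2 by 1 -> R2=(0,3,2) value=5
Op 8: inc R0 by 5 -> R0=(5,3,0) value=8

Answer: 5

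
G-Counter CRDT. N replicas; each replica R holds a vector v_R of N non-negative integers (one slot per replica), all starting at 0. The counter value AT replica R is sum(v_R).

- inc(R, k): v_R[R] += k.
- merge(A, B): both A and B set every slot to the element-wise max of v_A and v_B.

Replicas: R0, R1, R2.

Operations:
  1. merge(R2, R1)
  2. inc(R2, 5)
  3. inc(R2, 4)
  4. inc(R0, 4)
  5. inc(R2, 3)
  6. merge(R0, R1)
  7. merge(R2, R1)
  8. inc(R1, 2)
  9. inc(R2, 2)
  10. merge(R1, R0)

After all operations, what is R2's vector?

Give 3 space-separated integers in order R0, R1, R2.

Answer: 4 0 14

Derivation:
Op 1: merge R2<->R1 -> R2=(0,0,0) R1=(0,0,0)
Op 2: inc R2 by 5 -> R2=(0,0,5) value=5
Op 3: inc R2 by 4 -> R2=(0,0,9) value=9
Op 4: inc R0 by 4 -> R0=(4,0,0) value=4
Op 5: inc R2 by 3 -> R2=(0,0,12) value=12
Op 6: merge R0<->R1 -> R0=(4,0,0) R1=(4,0,0)
Op 7: merge R2<->R1 -> R2=(4,0,12) R1=(4,0,12)
Op 8: inc R1 by 2 -> R1=(4,2,12) value=18
Op 9: inc R2 by 2 -> R2=(4,0,14) value=18
Op 10: merge R1<->R0 -> R1=(4,2,12) R0=(4,2,12)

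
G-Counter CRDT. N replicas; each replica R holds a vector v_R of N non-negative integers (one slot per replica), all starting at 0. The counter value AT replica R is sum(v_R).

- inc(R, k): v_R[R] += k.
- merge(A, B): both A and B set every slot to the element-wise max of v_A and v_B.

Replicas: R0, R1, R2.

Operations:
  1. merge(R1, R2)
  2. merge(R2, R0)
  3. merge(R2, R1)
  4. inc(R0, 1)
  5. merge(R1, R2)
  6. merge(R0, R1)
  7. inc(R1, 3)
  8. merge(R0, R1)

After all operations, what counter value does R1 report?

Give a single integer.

Answer: 4

Derivation:
Op 1: merge R1<->R2 -> R1=(0,0,0) R2=(0,0,0)
Op 2: merge R2<->R0 -> R2=(0,0,0) R0=(0,0,0)
Op 3: merge R2<->R1 -> R2=(0,0,0) R1=(0,0,0)
Op 4: inc R0 by 1 -> R0=(1,0,0) value=1
Op 5: merge R1<->R2 -> R1=(0,0,0) R2=(0,0,0)
Op 6: merge R0<->R1 -> R0=(1,0,0) R1=(1,0,0)
Op 7: inc R1 by 3 -> R1=(1,3,0) value=4
Op 8: merge R0<->R1 -> R0=(1,3,0) R1=(1,3,0)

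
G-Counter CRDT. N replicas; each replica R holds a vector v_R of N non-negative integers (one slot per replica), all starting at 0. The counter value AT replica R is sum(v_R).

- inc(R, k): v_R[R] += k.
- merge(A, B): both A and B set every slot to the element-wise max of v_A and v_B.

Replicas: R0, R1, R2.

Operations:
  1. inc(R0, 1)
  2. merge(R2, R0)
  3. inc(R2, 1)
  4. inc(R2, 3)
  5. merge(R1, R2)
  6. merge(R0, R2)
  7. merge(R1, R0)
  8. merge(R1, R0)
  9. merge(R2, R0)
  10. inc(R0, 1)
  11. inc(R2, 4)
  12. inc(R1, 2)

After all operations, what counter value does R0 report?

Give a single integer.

Op 1: inc R0 by 1 -> R0=(1,0,0) value=1
Op 2: merge R2<->R0 -> R2=(1,0,0) R0=(1,0,0)
Op 3: inc R2 by 1 -> R2=(1,0,1) value=2
Op 4: inc R2 by 3 -> R2=(1,0,4) value=5
Op 5: merge R1<->R2 -> R1=(1,0,4) R2=(1,0,4)
Op 6: merge R0<->R2 -> R0=(1,0,4) R2=(1,0,4)
Op 7: merge R1<->R0 -> R1=(1,0,4) R0=(1,0,4)
Op 8: merge R1<->R0 -> R1=(1,0,4) R0=(1,0,4)
Op 9: merge R2<->R0 -> R2=(1,0,4) R0=(1,0,4)
Op 10: inc R0 by 1 -> R0=(2,0,4) value=6
Op 11: inc R2 by 4 -> R2=(1,0,8) value=9
Op 12: inc R1 by 2 -> R1=(1,2,4) value=7

Answer: 6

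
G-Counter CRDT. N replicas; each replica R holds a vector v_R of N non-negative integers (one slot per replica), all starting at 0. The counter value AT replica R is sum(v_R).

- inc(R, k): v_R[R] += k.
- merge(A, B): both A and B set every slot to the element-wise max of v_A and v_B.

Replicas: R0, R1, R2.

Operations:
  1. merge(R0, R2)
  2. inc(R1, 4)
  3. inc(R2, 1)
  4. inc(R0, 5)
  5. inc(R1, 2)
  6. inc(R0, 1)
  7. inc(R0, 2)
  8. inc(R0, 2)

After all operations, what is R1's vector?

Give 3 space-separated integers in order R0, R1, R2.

Answer: 0 6 0

Derivation:
Op 1: merge R0<->R2 -> R0=(0,0,0) R2=(0,0,0)
Op 2: inc R1 by 4 -> R1=(0,4,0) value=4
Op 3: inc R2 by 1 -> R2=(0,0,1) value=1
Op 4: inc R0 by 5 -> R0=(5,0,0) value=5
Op 5: inc R1 by 2 -> R1=(0,6,0) value=6
Op 6: inc R0 by 1 -> R0=(6,0,0) value=6
Op 7: inc R0 by 2 -> R0=(8,0,0) value=8
Op 8: inc R0 by 2 -> R0=(10,0,0) value=10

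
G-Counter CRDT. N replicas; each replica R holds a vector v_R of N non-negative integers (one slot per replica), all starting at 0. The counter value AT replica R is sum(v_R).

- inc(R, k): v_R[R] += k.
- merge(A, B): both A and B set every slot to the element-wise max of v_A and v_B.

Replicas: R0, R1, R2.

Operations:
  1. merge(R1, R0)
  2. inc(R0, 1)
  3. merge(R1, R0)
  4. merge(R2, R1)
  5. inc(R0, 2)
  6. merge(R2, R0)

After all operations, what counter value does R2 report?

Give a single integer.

Answer: 3

Derivation:
Op 1: merge R1<->R0 -> R1=(0,0,0) R0=(0,0,0)
Op 2: inc R0 by 1 -> R0=(1,0,0) value=1
Op 3: merge R1<->R0 -> R1=(1,0,0) R0=(1,0,0)
Op 4: merge R2<->R1 -> R2=(1,0,0) R1=(1,0,0)
Op 5: inc R0 by 2 -> R0=(3,0,0) value=3
Op 6: merge R2<->R0 -> R2=(3,0,0) R0=(3,0,0)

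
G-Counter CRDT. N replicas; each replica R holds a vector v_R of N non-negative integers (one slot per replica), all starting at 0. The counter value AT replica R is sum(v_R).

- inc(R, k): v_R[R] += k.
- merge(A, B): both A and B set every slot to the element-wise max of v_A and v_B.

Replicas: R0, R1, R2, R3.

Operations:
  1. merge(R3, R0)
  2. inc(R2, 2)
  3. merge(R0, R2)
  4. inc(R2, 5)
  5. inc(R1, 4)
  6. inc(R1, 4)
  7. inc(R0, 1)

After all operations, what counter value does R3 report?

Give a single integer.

Answer: 0

Derivation:
Op 1: merge R3<->R0 -> R3=(0,0,0,0) R0=(0,0,0,0)
Op 2: inc R2 by 2 -> R2=(0,0,2,0) value=2
Op 3: merge R0<->R2 -> R0=(0,0,2,0) R2=(0,0,2,0)
Op 4: inc R2 by 5 -> R2=(0,0,7,0) value=7
Op 5: inc R1 by 4 -> R1=(0,4,0,0) value=4
Op 6: inc R1 by 4 -> R1=(0,8,0,0) value=8
Op 7: inc R0 by 1 -> R0=(1,0,2,0) value=3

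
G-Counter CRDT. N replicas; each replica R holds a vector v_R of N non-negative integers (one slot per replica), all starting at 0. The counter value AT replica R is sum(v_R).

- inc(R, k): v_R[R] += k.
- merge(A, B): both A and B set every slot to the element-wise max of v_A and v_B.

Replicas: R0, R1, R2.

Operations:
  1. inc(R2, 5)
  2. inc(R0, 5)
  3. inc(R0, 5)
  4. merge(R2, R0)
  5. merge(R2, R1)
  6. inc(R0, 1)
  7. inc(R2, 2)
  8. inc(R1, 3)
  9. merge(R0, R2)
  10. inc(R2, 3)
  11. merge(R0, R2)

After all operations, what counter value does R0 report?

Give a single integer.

Op 1: inc R2 by 5 -> R2=(0,0,5) value=5
Op 2: inc R0 by 5 -> R0=(5,0,0) value=5
Op 3: inc R0 by 5 -> R0=(10,0,0) value=10
Op 4: merge R2<->R0 -> R2=(10,0,5) R0=(10,0,5)
Op 5: merge R2<->R1 -> R2=(10,0,5) R1=(10,0,5)
Op 6: inc R0 by 1 -> R0=(11,0,5) value=16
Op 7: inc R2 by 2 -> R2=(10,0,7) value=17
Op 8: inc R1 by 3 -> R1=(10,3,5) value=18
Op 9: merge R0<->R2 -> R0=(11,0,7) R2=(11,0,7)
Op 10: inc R2 by 3 -> R2=(11,0,10) value=21
Op 11: merge R0<->R2 -> R0=(11,0,10) R2=(11,0,10)

Answer: 21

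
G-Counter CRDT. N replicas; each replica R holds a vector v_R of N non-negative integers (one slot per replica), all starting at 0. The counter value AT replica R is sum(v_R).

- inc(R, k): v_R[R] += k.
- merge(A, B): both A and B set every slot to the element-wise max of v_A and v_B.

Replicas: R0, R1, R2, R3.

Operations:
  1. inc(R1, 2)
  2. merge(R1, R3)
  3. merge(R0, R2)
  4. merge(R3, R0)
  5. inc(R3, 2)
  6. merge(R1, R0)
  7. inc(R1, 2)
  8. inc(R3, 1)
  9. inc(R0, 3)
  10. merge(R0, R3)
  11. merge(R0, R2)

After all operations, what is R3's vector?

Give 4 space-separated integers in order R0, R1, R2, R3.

Op 1: inc R1 by 2 -> R1=(0,2,0,0) value=2
Op 2: merge R1<->R3 -> R1=(0,2,0,0) R3=(0,2,0,0)
Op 3: merge R0<->R2 -> R0=(0,0,0,0) R2=(0,0,0,0)
Op 4: merge R3<->R0 -> R3=(0,2,0,0) R0=(0,2,0,0)
Op 5: inc R3 by 2 -> R3=(0,2,0,2) value=4
Op 6: merge R1<->R0 -> R1=(0,2,0,0) R0=(0,2,0,0)
Op 7: inc R1 by 2 -> R1=(0,4,0,0) value=4
Op 8: inc R3 by 1 -> R3=(0,2,0,3) value=5
Op 9: inc R0 by 3 -> R0=(3,2,0,0) value=5
Op 10: merge R0<->R3 -> R0=(3,2,0,3) R3=(3,2,0,3)
Op 11: merge R0<->R2 -> R0=(3,2,0,3) R2=(3,2,0,3)

Answer: 3 2 0 3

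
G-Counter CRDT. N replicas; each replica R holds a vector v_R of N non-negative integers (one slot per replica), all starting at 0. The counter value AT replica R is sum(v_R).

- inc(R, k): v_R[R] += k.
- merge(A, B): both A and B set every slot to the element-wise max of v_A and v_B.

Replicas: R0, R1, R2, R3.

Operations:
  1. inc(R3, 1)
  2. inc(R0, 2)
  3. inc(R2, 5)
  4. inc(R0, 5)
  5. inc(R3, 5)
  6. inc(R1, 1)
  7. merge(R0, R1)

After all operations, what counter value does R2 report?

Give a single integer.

Answer: 5

Derivation:
Op 1: inc R3 by 1 -> R3=(0,0,0,1) value=1
Op 2: inc R0 by 2 -> R0=(2,0,0,0) value=2
Op 3: inc R2 by 5 -> R2=(0,0,5,0) value=5
Op 4: inc R0 by 5 -> R0=(7,0,0,0) value=7
Op 5: inc R3 by 5 -> R3=(0,0,0,6) value=6
Op 6: inc R1 by 1 -> R1=(0,1,0,0) value=1
Op 7: merge R0<->R1 -> R0=(7,1,0,0) R1=(7,1,0,0)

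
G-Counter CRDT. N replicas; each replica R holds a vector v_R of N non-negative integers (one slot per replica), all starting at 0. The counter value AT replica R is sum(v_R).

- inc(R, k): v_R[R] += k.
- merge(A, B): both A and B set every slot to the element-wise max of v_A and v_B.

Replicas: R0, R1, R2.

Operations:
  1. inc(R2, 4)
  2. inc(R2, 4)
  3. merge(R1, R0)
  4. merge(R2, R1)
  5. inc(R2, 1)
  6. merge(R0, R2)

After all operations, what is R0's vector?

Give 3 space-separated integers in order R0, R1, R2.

Op 1: inc R2 by 4 -> R2=(0,0,4) value=4
Op 2: inc R2 by 4 -> R2=(0,0,8) value=8
Op 3: merge R1<->R0 -> R1=(0,0,0) R0=(0,0,0)
Op 4: merge R2<->R1 -> R2=(0,0,8) R1=(0,0,8)
Op 5: inc R2 by 1 -> R2=(0,0,9) value=9
Op 6: merge R0<->R2 -> R0=(0,0,9) R2=(0,0,9)

Answer: 0 0 9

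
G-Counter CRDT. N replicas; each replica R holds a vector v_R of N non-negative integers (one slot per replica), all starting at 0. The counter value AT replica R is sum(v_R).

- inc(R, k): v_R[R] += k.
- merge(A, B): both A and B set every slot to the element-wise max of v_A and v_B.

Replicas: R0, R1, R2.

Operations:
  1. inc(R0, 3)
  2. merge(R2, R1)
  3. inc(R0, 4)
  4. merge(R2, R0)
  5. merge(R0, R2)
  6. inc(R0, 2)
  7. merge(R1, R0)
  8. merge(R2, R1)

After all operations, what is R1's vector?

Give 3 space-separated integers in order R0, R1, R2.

Op 1: inc R0 by 3 -> R0=(3,0,0) value=3
Op 2: merge R2<->R1 -> R2=(0,0,0) R1=(0,0,0)
Op 3: inc R0 by 4 -> R0=(7,0,0) value=7
Op 4: merge R2<->R0 -> R2=(7,0,0) R0=(7,0,0)
Op 5: merge R0<->R2 -> R0=(7,0,0) R2=(7,0,0)
Op 6: inc R0 by 2 -> R0=(9,0,0) value=9
Op 7: merge R1<->R0 -> R1=(9,0,0) R0=(9,0,0)
Op 8: merge R2<->R1 -> R2=(9,0,0) R1=(9,0,0)

Answer: 9 0 0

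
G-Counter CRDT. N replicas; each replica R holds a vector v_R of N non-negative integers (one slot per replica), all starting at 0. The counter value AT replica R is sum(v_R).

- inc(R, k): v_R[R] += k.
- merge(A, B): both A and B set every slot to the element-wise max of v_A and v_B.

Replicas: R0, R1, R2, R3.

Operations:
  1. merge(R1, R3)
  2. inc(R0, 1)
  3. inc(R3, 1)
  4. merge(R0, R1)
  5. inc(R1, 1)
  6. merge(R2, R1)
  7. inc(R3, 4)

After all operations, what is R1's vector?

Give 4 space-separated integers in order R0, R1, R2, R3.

Answer: 1 1 0 0

Derivation:
Op 1: merge R1<->R3 -> R1=(0,0,0,0) R3=(0,0,0,0)
Op 2: inc R0 by 1 -> R0=(1,0,0,0) value=1
Op 3: inc R3 by 1 -> R3=(0,0,0,1) value=1
Op 4: merge R0<->R1 -> R0=(1,0,0,0) R1=(1,0,0,0)
Op 5: inc R1 by 1 -> R1=(1,1,0,0) value=2
Op 6: merge R2<->R1 -> R2=(1,1,0,0) R1=(1,1,0,0)
Op 7: inc R3 by 4 -> R3=(0,0,0,5) value=5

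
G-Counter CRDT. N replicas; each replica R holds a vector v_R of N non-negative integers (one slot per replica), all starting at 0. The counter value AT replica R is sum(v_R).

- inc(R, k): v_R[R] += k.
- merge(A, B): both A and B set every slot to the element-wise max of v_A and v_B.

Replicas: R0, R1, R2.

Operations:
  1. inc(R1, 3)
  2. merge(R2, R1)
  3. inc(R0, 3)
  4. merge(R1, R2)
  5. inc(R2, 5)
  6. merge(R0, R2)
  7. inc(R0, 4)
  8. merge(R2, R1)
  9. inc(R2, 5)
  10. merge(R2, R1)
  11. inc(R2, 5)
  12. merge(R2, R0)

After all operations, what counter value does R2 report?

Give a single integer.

Answer: 25

Derivation:
Op 1: inc R1 by 3 -> R1=(0,3,0) value=3
Op 2: merge R2<->R1 -> R2=(0,3,0) R1=(0,3,0)
Op 3: inc R0 by 3 -> R0=(3,0,0) value=3
Op 4: merge R1<->R2 -> R1=(0,3,0) R2=(0,3,0)
Op 5: inc R2 by 5 -> R2=(0,3,5) value=8
Op 6: merge R0<->R2 -> R0=(3,3,5) R2=(3,3,5)
Op 7: inc R0 by 4 -> R0=(7,3,5) value=15
Op 8: merge R2<->R1 -> R2=(3,3,5) R1=(3,3,5)
Op 9: inc R2 by 5 -> R2=(3,3,10) value=16
Op 10: merge R2<->R1 -> R2=(3,3,10) R1=(3,3,10)
Op 11: inc R2 by 5 -> R2=(3,3,15) value=21
Op 12: merge R2<->R0 -> R2=(7,3,15) R0=(7,3,15)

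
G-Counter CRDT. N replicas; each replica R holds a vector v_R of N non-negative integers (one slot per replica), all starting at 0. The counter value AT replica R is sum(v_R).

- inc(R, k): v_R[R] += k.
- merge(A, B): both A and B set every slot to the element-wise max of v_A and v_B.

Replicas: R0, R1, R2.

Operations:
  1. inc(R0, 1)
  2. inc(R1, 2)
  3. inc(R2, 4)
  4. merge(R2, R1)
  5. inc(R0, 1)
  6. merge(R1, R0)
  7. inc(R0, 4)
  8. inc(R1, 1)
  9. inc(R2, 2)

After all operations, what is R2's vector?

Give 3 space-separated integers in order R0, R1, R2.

Answer: 0 2 6

Derivation:
Op 1: inc R0 by 1 -> R0=(1,0,0) value=1
Op 2: inc R1 by 2 -> R1=(0,2,0) value=2
Op 3: inc R2 by 4 -> R2=(0,0,4) value=4
Op 4: merge R2<->R1 -> R2=(0,2,4) R1=(0,2,4)
Op 5: inc R0 by 1 -> R0=(2,0,0) value=2
Op 6: merge R1<->R0 -> R1=(2,2,4) R0=(2,2,4)
Op 7: inc R0 by 4 -> R0=(6,2,4) value=12
Op 8: inc R1 by 1 -> R1=(2,3,4) value=9
Op 9: inc R2 by 2 -> R2=(0,2,6) value=8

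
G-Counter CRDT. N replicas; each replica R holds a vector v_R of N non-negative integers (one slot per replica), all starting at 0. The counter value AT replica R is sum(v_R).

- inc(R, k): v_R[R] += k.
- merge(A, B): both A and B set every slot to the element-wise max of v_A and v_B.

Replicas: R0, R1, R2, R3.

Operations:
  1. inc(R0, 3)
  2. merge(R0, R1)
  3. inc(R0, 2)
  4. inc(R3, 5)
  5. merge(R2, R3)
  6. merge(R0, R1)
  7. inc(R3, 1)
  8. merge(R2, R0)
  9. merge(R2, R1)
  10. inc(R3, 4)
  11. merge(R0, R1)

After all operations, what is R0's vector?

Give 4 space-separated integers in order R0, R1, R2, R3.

Op 1: inc R0 by 3 -> R0=(3,0,0,0) value=3
Op 2: merge R0<->R1 -> R0=(3,0,0,0) R1=(3,0,0,0)
Op 3: inc R0 by 2 -> R0=(5,0,0,0) value=5
Op 4: inc R3 by 5 -> R3=(0,0,0,5) value=5
Op 5: merge R2<->R3 -> R2=(0,0,0,5) R3=(0,0,0,5)
Op 6: merge R0<->R1 -> R0=(5,0,0,0) R1=(5,0,0,0)
Op 7: inc R3 by 1 -> R3=(0,0,0,6) value=6
Op 8: merge R2<->R0 -> R2=(5,0,0,5) R0=(5,0,0,5)
Op 9: merge R2<->R1 -> R2=(5,0,0,5) R1=(5,0,0,5)
Op 10: inc R3 by 4 -> R3=(0,0,0,10) value=10
Op 11: merge R0<->R1 -> R0=(5,0,0,5) R1=(5,0,0,5)

Answer: 5 0 0 5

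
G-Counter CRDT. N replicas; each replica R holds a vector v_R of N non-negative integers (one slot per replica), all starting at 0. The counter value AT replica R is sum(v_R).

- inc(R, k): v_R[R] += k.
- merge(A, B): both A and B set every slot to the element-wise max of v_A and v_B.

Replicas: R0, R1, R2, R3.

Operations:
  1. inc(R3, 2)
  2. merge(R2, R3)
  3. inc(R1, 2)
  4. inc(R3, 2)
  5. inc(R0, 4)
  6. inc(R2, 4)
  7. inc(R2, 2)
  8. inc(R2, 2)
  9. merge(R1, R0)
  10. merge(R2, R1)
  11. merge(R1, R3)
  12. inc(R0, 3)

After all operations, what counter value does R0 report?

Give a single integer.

Op 1: inc R3 by 2 -> R3=(0,0,0,2) value=2
Op 2: merge R2<->R3 -> R2=(0,0,0,2) R3=(0,0,0,2)
Op 3: inc R1 by 2 -> R1=(0,2,0,0) value=2
Op 4: inc R3 by 2 -> R3=(0,0,0,4) value=4
Op 5: inc R0 by 4 -> R0=(4,0,0,0) value=4
Op 6: inc R2 by 4 -> R2=(0,0,4,2) value=6
Op 7: inc R2 by 2 -> R2=(0,0,6,2) value=8
Op 8: inc R2 by 2 -> R2=(0,0,8,2) value=10
Op 9: merge R1<->R0 -> R1=(4,2,0,0) R0=(4,2,0,0)
Op 10: merge R2<->R1 -> R2=(4,2,8,2) R1=(4,2,8,2)
Op 11: merge R1<->R3 -> R1=(4,2,8,4) R3=(4,2,8,4)
Op 12: inc R0 by 3 -> R0=(7,2,0,0) value=9

Answer: 9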